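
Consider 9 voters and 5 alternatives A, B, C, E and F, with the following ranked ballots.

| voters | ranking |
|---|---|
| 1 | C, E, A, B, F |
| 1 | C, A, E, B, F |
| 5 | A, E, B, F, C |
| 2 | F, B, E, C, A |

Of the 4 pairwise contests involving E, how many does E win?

E against each rival (9 voters):
E vs A: A wins 6–3.
E vs B: 1+1+5 = 7 for E, 2 for B — E by 7–2.
E vs C: E, 7–2.
E vs F: E preferred on 1+1+5 = 7 ballots; E wins 7–2.
E beats B, C, F; loses to A — 3 pairwise wins.

3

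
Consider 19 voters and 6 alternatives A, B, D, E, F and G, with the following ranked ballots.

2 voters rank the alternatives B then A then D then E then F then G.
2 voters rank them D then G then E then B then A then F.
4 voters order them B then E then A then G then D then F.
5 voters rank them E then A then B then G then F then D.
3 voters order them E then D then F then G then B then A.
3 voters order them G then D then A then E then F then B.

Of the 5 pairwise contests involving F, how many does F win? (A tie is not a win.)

0

F against each rival (19 voters):
F vs A: F is ranked higher on 3 ballots, A on 16. A wins 16–3.
F–B: B 13–6.
F vs D: F is ranked higher on 5 ballots, D on 14. D wins 14–5.
F vs E: F preferred on 0 ballots; E wins 19–0.
F vs G: 5 to 14, G.
F beats no one; loses to A, B, D, E, G — 0 pairwise wins.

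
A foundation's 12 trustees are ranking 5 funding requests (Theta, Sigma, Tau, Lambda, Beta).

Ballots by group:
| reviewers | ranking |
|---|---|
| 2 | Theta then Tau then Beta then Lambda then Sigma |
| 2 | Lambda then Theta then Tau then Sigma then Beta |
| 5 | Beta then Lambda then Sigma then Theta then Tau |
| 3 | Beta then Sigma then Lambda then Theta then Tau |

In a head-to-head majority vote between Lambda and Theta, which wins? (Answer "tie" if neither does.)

Ballots ranking Lambda above Theta: 2 + 5 + 3 = 10.
Ballots ranking Theta above Lambda: 12 − 10 = 2.
Lambda wins the head-to-head 10–2.

Lambda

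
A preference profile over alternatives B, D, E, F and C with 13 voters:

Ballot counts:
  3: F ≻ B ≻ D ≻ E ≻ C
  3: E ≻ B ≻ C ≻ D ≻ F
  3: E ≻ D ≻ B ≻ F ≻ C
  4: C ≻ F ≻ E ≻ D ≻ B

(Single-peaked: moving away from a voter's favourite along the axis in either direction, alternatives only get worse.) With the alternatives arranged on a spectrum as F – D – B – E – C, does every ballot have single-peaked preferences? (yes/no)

no

Axis positions: F=1, D=2, B=3, E=4, C=5.
Faction 1: ranking walks positions 1-3-2-4-5; B is ranked above D even though D lies between B and the peak F on the axis — preferences dip and rise again. Not single-peaked.
Faction 2 (peak E at position 4): ranking walks positions 4-3-5-2-1, expanding outward from the peak — single-peaked.
Faction 3: ranking walks positions 4-2-3-1-5; D is ranked above B even though B lies between D and the peak E on the axis — preferences dip and rise again. Not single-peaked.
Faction 4: ranking walks positions 5-1-4-2-3; F is ranked above E even though E lies between F and the peak C on the axis — preferences dip and rise again. Not single-peaked.
Faction 1 violates single-peakedness, so the profile is not single-peaked on this axis.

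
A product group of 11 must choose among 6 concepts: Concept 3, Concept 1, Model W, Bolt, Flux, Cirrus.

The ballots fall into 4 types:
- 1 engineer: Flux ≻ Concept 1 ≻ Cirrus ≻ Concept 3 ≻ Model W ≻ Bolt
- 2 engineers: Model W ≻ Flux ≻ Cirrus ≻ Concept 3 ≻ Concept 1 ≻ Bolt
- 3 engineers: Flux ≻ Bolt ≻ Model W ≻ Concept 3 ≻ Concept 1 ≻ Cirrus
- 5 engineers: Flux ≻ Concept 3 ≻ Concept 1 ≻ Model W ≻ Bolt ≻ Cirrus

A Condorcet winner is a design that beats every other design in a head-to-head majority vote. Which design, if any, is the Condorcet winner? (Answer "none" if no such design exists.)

Flux

Pairwise majorities:
Concept 3 vs Concept 1: Concept 3 preferred on 2+3+5 = 10 ballots; Concept 3 wins 10–1.
Concept 3 vs Model W: Concept 3, 6–5.
Concept 3 vs Bolt: 1+2+5 = 8 for Concept 3, 3 for Bolt — Concept 3 by 8–3.
Concept 3 vs Flux: 0 to 11, Flux.
Concept 3 vs Cirrus: 3+5 = 8 for Concept 3, 3 for Cirrus — Concept 3 by 8–3.
Concept 1 vs Model W: Concept 1 is ranked higher on 1+5 = 6 ballots, Model W on 5. Concept 1 wins 6–5.
Concept 1 vs Bolt: Concept 1 preferred on 1+2+5 = 8 ballots; Concept 1 wins 8–3.
Concept 1 vs Flux: Concept 1 preferred on 0 ballots; Flux wins 11–0.
Concept 1 vs Cirrus: Concept 1 wins 9–2.
Model W–Bolt: Model W 8–3.
Model W vs Flux: Model W preferred on 2 ballots; Flux wins 9–2.
Model W vs Cirrus: 10 to 1, Model W.
Bolt vs Flux: Flux, 11–0.
Bolt vs Cirrus: Bolt preferred on 3+5 = 8 ballots; Bolt wins 8–3.
Flux vs Cirrus: 1+2+3+5 = 11 for Flux, 0 for Cirrus — Flux by 11–0.
Flux defeats every rival head-to-head and is the Condorcet winner.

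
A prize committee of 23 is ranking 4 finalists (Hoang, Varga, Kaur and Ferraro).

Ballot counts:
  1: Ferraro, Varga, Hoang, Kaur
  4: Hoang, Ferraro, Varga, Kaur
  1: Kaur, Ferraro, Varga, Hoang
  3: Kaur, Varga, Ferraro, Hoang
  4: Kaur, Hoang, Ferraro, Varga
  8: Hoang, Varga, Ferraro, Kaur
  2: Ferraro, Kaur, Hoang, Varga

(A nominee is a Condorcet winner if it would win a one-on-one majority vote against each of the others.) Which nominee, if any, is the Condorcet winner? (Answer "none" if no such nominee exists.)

Pairwise majorities:
Hoang vs Varga: Hoang preferred on 4+4+8+2 = 18 ballots; Hoang wins 18–5.
Hoang vs Kaur: Hoang preferred on 1+4+8 = 13 ballots; Hoang wins 13–10.
Hoang vs Ferraro: Hoang, 16–7.
Varga–Kaur: Varga 13–10.
Varga vs Ferraro: Ferraro wins 12–11.
Kaur vs Ferraro: Kaur is ranked higher on 1+3+4 = 8 ballots, Ferraro on 15. Ferraro wins 15–8.
Hoang defeats every rival head-to-head and is the Condorcet winner.

Hoang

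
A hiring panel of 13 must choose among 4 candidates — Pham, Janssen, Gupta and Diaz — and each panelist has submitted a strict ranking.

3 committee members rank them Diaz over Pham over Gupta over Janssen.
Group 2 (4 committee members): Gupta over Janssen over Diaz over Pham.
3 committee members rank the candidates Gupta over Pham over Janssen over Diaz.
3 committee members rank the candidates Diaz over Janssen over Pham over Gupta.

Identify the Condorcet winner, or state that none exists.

Gupta

Check each pair by majority over 13 ballots:
Pham vs Janssen: 3+3 = 6 for Pham, 7 for Janssen — Janssen by 7–6.
Pham vs Gupta: 6 to 7, Gupta.
Pham vs Diaz: 3 for Pham, 10 for Diaz — Diaz by 10–3.
Janssen vs Gupta: 3 to 10, Gupta.
Janssen vs Diaz: Janssen is ranked higher on 4+3 = 7 ballots, Diaz on 6. Janssen wins 7–6.
Gupta vs Diaz: 7 to 6, Gupta.
Gupta defeats every rival head-to-head and is the Condorcet winner.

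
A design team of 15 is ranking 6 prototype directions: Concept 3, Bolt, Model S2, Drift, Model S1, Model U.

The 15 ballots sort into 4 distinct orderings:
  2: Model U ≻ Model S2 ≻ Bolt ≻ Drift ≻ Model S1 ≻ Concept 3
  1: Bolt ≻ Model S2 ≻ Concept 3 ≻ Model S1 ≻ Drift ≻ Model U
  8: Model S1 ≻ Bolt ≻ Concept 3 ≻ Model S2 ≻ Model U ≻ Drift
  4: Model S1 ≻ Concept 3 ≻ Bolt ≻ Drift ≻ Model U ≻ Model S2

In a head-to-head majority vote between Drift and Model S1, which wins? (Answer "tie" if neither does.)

Model S1

Ballots ranking Drift above Model S1: 2.
Ballots ranking Model S1 above Drift: 15 − 2 = 13.
Model S1 wins the head-to-head 13–2.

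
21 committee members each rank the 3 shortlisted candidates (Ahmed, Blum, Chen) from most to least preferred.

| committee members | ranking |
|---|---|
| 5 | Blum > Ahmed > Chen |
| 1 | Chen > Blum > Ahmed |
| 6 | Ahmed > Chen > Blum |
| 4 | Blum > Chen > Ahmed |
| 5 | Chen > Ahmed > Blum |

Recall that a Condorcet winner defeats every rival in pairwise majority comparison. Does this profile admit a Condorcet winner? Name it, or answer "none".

Ahmed

Pairwise majorities:
Ahmed vs Blum: Ahmed, 11–10.
Ahmed–Chen: Ahmed 11–10.
Blum vs Chen: Chen, 12–9.
Ahmed wins every pairwise contest, so Ahmed is the Condorcet winner.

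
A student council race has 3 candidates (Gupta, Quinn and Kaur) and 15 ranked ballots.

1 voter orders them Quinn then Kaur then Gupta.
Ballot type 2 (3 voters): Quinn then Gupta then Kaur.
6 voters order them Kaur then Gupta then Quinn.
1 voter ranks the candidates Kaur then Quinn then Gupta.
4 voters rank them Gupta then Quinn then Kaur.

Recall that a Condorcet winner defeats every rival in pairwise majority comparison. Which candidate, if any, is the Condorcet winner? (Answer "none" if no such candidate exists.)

none

Check each pair by majority over 15 ballots:
Gupta vs Quinn: Gupta, 10–5.
Gupta vs Kaur: 3+4 = 7 for Gupta, 8 for Kaur — Kaur by 8–7.
Quinn vs Kaur: Quinn is ranked higher on 1+3+4 = 8 ballots, Kaur on 7. Quinn wins 8–7.
Each candidate drops at least one matchup (Gupta loses to Kaur; Quinn loses to Gupta; Kaur loses to Quinn); the cycle Gupta → Quinn → Kaur → Gupta rules out a Condorcet winner.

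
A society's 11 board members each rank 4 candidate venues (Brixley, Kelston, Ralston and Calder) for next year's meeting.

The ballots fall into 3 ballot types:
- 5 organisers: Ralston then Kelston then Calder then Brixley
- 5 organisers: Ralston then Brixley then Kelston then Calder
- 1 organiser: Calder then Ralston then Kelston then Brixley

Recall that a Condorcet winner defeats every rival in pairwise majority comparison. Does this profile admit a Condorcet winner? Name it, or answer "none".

Check each pair by majority over 11 ballots:
Brixley vs Kelston: 5 for Brixley, 6 for Kelston — Kelston by 6–5.
Brixley vs Ralston: Brixley preferred on 0 ballots; Ralston wins 11–0.
Brixley vs Calder: Brixley preferred on 5 ballots; Calder wins 6–5.
Kelston vs Ralston: Kelston is ranked higher on 0 ballots, Ralston on 11. Ralston wins 11–0.
Kelston vs Calder: Kelston is ranked higher on 5+5 = 10 ballots, Calder on 1. Kelston wins 10–1.
Ralston vs Calder: Ralston preferred on 5+5 = 10 ballots; Ralston wins 10–1.
Ralston defeats every rival head-to-head and is the Condorcet winner.

Ralston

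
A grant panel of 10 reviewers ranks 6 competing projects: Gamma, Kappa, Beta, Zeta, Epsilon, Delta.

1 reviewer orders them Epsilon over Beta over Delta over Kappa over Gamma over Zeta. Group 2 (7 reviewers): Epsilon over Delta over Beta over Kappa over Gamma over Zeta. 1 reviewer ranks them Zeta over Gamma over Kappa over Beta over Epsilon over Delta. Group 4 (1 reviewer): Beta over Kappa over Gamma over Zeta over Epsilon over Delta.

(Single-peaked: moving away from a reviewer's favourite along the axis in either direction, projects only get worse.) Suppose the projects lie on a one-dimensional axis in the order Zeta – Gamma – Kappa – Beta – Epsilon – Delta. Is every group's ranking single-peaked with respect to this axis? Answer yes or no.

yes

Axis positions: Zeta=1, Gamma=2, Kappa=3, Beta=4, Epsilon=5, Delta=6.
Group 1 (peak Epsilon at position 5): ranking walks positions 5-4-6-3-2-1, expanding outward from the peak — single-peaked.
Group 2 (peak Epsilon at position 5): ranking walks positions 5-6-4-3-2-1, expanding outward from the peak — single-peaked.
Group 3 (peak Zeta at position 1): ranking walks positions 1-2-3-4-5-6, expanding outward from the peak — single-peaked.
Group 4 (peak Beta at position 4): ranking walks positions 4-3-2-1-5-6, expanding outward from the peak — single-peaked.
Every ranking is single-peaked on this axis.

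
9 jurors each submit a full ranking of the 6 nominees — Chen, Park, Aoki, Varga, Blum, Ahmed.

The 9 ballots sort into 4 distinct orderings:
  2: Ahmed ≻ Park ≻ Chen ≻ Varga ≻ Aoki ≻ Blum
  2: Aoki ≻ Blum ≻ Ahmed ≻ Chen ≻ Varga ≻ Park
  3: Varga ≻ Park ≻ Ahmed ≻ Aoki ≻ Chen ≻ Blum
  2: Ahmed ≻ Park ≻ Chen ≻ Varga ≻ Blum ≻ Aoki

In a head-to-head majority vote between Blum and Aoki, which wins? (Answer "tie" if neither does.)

Ballots ranking Blum above Aoki: 2.
Ballots ranking Aoki above Blum: 9 − 2 = 7.
Aoki wins the head-to-head 7–2.

Aoki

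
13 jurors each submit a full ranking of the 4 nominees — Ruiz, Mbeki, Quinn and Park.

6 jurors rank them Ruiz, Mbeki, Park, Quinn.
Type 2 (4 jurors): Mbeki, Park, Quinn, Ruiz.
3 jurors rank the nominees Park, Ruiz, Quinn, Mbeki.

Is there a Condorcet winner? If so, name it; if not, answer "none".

none

Pairwise majorities:
Ruiz vs Mbeki: Ruiz wins 9–4.
Ruiz–Quinn: Ruiz 9–4.
Ruiz vs Park: Park wins 7–6.
Mbeki vs Quinn: 10 to 3, Mbeki.
Mbeki vs Park: Mbeki preferred on 6+4 = 10 ballots; Mbeki wins 10–3.
Quinn–Park: Park 13–0.
Each nominee drops at least one matchup (Ruiz loses to Park; Mbeki loses to Ruiz; Quinn loses to Ruiz; Park loses to Mbeki); the cycle Ruiz > Mbeki > Park > Ruiz rules out a Condorcet winner.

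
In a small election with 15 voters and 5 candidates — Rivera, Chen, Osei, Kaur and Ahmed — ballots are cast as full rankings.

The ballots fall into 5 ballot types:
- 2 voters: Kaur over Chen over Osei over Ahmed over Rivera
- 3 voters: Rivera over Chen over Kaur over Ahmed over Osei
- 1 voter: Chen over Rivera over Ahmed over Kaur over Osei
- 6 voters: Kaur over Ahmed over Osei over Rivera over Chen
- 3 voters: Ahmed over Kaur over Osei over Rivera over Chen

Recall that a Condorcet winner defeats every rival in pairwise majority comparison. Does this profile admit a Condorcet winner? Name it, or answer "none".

Kaur

Head-to-head results (15 voters):
Rivera vs Chen: Rivera wins 12–3.
Rivera vs Osei: Rivera is ranked higher on 3+1 = 4 ballots, Osei on 11. Osei wins 11–4.
Rivera vs Kaur: 3+1 = 4 for Rivera, 11 for Kaur — Kaur by 11–4.
Rivera vs Ahmed: 4 to 11, Ahmed.
Chen vs Osei: 2+3+1 = 6 for Chen, 9 for Osei — Osei by 9–6.
Chen–Kaur: Kaur 11–4.
Chen vs Ahmed: 6 to 9, Ahmed.
Osei vs Kaur: Kaur wins 15–0.
Osei vs Ahmed: Osei preferred on 2 ballots; Ahmed wins 13–2.
Kaur vs Ahmed: Kaur is ranked higher on 2+3+6 = 11 ballots, Ahmed on 4. Kaur wins 11–4.
Kaur defeats every rival head-to-head and is the Condorcet winner.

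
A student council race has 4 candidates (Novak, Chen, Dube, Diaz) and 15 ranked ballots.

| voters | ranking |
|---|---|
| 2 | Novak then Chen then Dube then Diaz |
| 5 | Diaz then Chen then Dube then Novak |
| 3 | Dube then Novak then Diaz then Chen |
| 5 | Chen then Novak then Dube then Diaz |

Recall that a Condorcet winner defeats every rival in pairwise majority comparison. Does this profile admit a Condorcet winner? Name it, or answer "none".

none

Pairwise majorities:
Novak vs Chen: 5 to 10, Chen.
Novak vs Dube: Dube wins 8–7.
Novak vs Diaz: Novak wins 10–5.
Chen vs Dube: Chen preferred on 2+5+5 = 12 ballots; Chen wins 12–3.
Chen vs Diaz: 7 to 8, Diaz.
Dube vs Diaz: Dube wins 10–5.
Every candidate loses at least once (Novak loses to Chen; Chen loses to Diaz; Dube loses to Chen; Diaz loses to Novak). The majority relation contains the cycle Novak beats Diaz beats Chen beats Novak, so there is no Condorcet winner.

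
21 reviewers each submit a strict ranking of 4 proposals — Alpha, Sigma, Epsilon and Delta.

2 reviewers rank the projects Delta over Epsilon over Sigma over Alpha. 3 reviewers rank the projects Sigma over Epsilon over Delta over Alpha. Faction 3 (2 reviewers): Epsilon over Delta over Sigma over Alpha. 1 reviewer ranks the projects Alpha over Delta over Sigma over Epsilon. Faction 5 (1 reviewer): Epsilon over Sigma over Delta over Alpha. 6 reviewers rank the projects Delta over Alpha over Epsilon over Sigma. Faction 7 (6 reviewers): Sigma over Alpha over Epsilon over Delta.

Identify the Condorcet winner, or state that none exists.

Pairwise majorities:
Alpha vs Sigma: Sigma, 14–7.
Alpha vs Epsilon: Alpha, 13–8.
Alpha vs Delta: Delta, 14–7.
Sigma vs Epsilon: Epsilon wins 11–10.
Sigma vs Delta: Sigma preferred on 3+1+6 = 10 ballots; Delta wins 11–10.
Epsilon vs Delta: Epsilon wins 12–9.
Every project loses at least once (Alpha loses to Sigma; Sigma loses to Epsilon; Epsilon loses to Alpha; Delta loses to Epsilon). The majority relation contains the cycle Alpha beats Epsilon beats Sigma beats Alpha, so there is no Condorcet winner.

none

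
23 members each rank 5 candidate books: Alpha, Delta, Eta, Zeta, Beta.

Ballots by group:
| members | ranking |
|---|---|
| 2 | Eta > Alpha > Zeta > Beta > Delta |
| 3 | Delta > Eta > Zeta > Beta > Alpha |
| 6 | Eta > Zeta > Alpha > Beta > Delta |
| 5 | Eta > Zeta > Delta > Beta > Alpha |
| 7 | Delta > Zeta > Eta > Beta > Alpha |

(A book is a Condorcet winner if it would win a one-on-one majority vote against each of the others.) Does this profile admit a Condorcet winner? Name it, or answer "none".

Check each pair by majority over 23 ballots:
Alpha vs Delta: 2+6 = 8 for Alpha, 15 for Delta — Delta by 15–8.
Alpha vs Eta: Alpha is ranked higher on 0 ballots, Eta on 23. Eta wins 23–0.
Alpha vs Zeta: 2 for Alpha, 21 for Zeta — Zeta by 21–2.
Alpha vs Beta: Alpha preferred on 2+6 = 8 ballots; Beta wins 15–8.
Delta vs Eta: 10 to 13, Eta.
Delta vs Zeta: 3+7 = 10 for Delta, 13 for Zeta — Zeta by 13–10.
Delta vs Beta: Delta preferred on 3+5+7 = 15 ballots; Delta wins 15–8.
Eta vs Zeta: 16 to 7, Eta.
Eta vs Beta: 23 to 0, Eta.
Zeta vs Beta: Zeta is ranked higher on 2+3+6+5+7 = 23 ballots, Beta on 0. Zeta wins 23–0.
Eta defeats every rival head-to-head and is the Condorcet winner.

Eta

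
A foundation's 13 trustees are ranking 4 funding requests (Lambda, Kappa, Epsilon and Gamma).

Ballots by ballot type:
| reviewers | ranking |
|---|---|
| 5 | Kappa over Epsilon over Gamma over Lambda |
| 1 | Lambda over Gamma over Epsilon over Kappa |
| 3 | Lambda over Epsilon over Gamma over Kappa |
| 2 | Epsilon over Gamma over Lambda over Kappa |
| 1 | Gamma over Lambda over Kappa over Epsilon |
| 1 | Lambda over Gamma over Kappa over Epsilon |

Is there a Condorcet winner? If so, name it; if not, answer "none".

Pairwise majorities:
Lambda vs Kappa: 8 to 5, Lambda.
Lambda vs Epsilon: Lambda is ranked higher on 1+3+1+1 = 6 ballots, Epsilon on 7. Epsilon wins 7–6.
Lambda vs Gamma: Gamma wins 8–5.
Kappa vs Epsilon: Kappa preferred on 5+1+1 = 7 ballots; Kappa wins 7–6.
Kappa–Gamma: Gamma 8–5.
Epsilon vs Gamma: Epsilon, 10–3.
No project is unbeaten: Lambda loses to Epsilon; Kappa loses to Lambda; Epsilon loses to Kappa; Gamma loses to Epsilon. In particular Lambda → Kappa → Epsilon → Lambda is a majority cycle — no Condorcet winner exists.

none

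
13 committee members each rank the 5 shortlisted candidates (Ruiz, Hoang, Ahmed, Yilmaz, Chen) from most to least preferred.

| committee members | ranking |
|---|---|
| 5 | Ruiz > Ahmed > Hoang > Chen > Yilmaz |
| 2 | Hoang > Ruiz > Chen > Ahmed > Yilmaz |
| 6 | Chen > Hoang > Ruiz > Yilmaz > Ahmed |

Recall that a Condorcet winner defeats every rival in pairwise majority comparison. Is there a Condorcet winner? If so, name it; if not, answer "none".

Hoang

Pairwise majorities:
Ruiz–Hoang: Hoang 8–5.
Ruiz vs Ahmed: Ruiz, 13–0.
Ruiz vs Yilmaz: Ruiz wins 13–0.
Ruiz vs Chen: Ruiz, 7–6.
Hoang vs Ahmed: Hoang wins 8–5.
Hoang vs Yilmaz: Hoang, 13–0.
Hoang vs Chen: Hoang, 7–6.
Ahmed vs Yilmaz: Ahmed wins 7–6.
Ahmed–Chen: Chen 8–5.
Yilmaz vs Chen: Chen wins 13–0.
Hoang defeats every rival head-to-head and is the Condorcet winner.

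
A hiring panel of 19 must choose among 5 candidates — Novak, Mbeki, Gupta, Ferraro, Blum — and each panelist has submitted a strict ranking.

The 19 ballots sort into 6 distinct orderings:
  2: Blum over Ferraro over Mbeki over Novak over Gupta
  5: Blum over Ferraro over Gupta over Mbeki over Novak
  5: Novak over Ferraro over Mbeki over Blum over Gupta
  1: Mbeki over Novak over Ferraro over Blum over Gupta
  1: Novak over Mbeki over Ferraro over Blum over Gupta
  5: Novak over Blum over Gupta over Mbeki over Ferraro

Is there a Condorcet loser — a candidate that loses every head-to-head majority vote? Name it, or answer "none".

Mbeki

Pairwise majorities:
Novak vs Mbeki: 5+1+5 = 11 for Novak, 8 for Mbeki — Novak by 11–8.
Novak vs Gupta: Novak is ranked higher on 2+5+1+1+5 = 14 ballots, Gupta on 5. Novak wins 14–5.
Novak vs Ferraro: Novak wins 12–7.
Novak vs Blum: Novak, 12–7.
Mbeki vs Gupta: Gupta, 10–9.
Mbeki vs Ferraro: 7 to 12, Ferraro.
Mbeki vs Blum: Blum, 12–7.
Gupta–Ferraro: Ferraro 14–5.
Gupta vs Blum: Gupta preferred on 0 ballots; Blum wins 19–0.
Ferraro–Blum: Blum 12–7.
Only Mbeki has no wins; Mbeki is the Condorcet loser.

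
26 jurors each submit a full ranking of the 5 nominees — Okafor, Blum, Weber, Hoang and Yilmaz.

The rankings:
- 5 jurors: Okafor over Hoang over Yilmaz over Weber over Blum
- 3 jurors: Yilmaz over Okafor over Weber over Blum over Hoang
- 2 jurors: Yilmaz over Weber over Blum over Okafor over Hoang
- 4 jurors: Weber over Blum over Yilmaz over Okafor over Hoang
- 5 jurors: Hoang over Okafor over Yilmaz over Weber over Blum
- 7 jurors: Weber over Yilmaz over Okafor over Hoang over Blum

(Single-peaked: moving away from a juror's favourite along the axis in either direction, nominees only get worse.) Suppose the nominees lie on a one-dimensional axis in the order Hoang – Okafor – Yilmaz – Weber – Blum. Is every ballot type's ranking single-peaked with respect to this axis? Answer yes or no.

yes

Axis positions: Hoang=1, Okafor=2, Yilmaz=3, Weber=4, Blum=5.
Ballot type 1 (peak Okafor at position 2): ranking walks positions 2-1-3-4-5, expanding outward from the peak — single-peaked.
Ballot type 2 (peak Yilmaz at position 3): ranking walks positions 3-2-4-5-1, expanding outward from the peak — single-peaked.
Ballot type 3 (peak Yilmaz at position 3): ranking walks positions 3-4-5-2-1, expanding outward from the peak — single-peaked.
Ballot type 4 (peak Weber at position 4): ranking walks positions 4-5-3-2-1, expanding outward from the peak — single-peaked.
Ballot type 5 (peak Hoang at position 1): ranking walks positions 1-2-3-4-5, expanding outward from the peak — single-peaked.
Ballot type 6 (peak Weber at position 4): ranking walks positions 4-3-2-1-5, expanding outward from the peak — single-peaked.
Every ranking is single-peaked on this axis.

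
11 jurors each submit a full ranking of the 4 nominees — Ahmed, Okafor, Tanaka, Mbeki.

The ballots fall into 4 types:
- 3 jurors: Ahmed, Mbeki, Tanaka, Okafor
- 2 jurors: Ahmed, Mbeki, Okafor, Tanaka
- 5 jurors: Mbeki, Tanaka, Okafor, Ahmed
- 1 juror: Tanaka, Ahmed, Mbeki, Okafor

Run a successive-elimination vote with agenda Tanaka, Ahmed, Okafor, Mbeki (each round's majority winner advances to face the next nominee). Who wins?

Mbeki

Round 1: Tanaka vs Ahmed — 6–5, Tanaka advances.
Round 2: Tanaka vs Okafor — 9–2, Tanaka advances.
Round 3: Tanaka vs Mbeki — 1–10, Mbeki advances.
Mbeki survives the agenda.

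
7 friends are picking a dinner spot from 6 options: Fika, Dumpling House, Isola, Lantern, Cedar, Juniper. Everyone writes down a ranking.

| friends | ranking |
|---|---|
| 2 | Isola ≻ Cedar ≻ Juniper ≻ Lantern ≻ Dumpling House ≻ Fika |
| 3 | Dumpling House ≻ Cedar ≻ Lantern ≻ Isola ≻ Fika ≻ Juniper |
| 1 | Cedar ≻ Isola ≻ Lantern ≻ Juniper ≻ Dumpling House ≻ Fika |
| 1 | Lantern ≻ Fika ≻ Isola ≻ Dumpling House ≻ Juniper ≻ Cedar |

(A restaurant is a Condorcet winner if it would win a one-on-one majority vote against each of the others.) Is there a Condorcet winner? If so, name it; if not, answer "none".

Head-to-head results (7 friends):
Fika–Dumpling House: Dumpling House 6–1.
Fika–Isola: Isola 6–1.
Fika–Lantern: Lantern 7–0.
Fika vs Cedar: Cedar, 6–1.
Fika vs Juniper: Fika wins 4–3.
Dumpling House–Isola: Isola 4–3.
Dumpling House–Lantern: Lantern 4–3.
Dumpling House vs Cedar: Dumpling House, 4–3.
Dumpling House–Juniper: Dumpling House 4–3.
Isola vs Lantern: Lantern wins 4–3.
Isola–Cedar: Cedar 4–3.
Isola vs Juniper: Isola wins 7–0.
Lantern vs Cedar: Cedar, 6–1.
Lantern vs Juniper: Lantern wins 5–2.
Cedar vs Juniper: Cedar, 6–1.
Each restaurant drops at least one matchup (Fika loses to Dumpling House; Dumpling House loses to Isola; Isola loses to Lantern; Lantern loses to Cedar; Cedar loses to Dumpling House; Juniper loses to Fika); the cycle Dumpling House > Cedar > Isola > Dumpling House rules out a Condorcet winner.

none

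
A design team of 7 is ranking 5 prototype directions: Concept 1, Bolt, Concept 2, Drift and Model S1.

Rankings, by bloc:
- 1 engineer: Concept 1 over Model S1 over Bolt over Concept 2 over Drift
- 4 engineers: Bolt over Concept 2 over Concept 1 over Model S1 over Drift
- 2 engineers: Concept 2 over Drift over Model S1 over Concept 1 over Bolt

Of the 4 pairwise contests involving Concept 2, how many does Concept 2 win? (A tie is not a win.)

Concept 2 against each rival (7 engineers):
Concept 2 vs Concept 1: Concept 2 is ranked higher on 4+2 = 6 ballots, Concept 1 on 1. Concept 2 wins 6–1.
Concept 2–Bolt: Bolt 5–2.
Concept 2 vs Drift: 7 to 0, Concept 2.
Concept 2 vs Model S1: Concept 2 preferred on 4+2 = 6 ballots; Concept 2 wins 6–1.
Concept 2 beats Concept 1, Drift, Model S1; loses to Bolt — 3 pairwise wins.

3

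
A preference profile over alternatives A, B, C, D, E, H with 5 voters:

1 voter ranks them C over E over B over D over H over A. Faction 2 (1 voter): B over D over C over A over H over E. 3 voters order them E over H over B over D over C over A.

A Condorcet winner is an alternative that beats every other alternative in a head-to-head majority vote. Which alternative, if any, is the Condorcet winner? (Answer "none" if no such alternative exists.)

Check each pair by majority over 5 ballots:
A vs B: B wins 5–0.
A vs C: C, 5–0.
A–D: D 5–0.
A vs E: E, 4–1.
A vs H: H wins 4–1.
B–C: B 4–1.
B vs D: B wins 5–0.
B vs E: E, 4–1.
B–H: H 3–2.
C vs D: D, 4–1.
C vs E: E, 3–2.
C–H: H 3–2.
D–E: E 4–1.
D vs H: H wins 3–2.
E vs H: E wins 4–1.
Only E has no losses; E is the Condorcet winner.

E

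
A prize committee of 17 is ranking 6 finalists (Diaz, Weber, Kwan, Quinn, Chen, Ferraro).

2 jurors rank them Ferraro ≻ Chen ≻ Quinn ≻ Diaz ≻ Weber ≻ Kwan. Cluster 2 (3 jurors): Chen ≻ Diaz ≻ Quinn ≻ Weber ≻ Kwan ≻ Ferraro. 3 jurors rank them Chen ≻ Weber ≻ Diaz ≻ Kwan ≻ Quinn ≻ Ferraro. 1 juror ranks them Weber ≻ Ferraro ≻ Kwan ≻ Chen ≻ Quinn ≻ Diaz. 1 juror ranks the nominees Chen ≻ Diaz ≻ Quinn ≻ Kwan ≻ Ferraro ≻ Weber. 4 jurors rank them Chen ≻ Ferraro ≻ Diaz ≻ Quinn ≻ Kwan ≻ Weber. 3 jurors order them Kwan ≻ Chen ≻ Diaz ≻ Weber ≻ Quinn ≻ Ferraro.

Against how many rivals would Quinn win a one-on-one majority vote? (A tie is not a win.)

3

Quinn against each rival (17 jurors):
Quinn vs Diaz: Quinn is ranked higher on 2+1 = 3 ballots, Diaz on 14. Diaz wins 14–3.
Quinn–Weber: Quinn 10–7.
Quinn vs Kwan: Quinn, 10–7.
Quinn vs Chen: Chen wins 17–0.
Quinn vs Ferraro: Quinn wins 10–7.
Quinn beats Weber, Kwan, Ferraro; loses to Diaz, Chen — 3 pairwise wins.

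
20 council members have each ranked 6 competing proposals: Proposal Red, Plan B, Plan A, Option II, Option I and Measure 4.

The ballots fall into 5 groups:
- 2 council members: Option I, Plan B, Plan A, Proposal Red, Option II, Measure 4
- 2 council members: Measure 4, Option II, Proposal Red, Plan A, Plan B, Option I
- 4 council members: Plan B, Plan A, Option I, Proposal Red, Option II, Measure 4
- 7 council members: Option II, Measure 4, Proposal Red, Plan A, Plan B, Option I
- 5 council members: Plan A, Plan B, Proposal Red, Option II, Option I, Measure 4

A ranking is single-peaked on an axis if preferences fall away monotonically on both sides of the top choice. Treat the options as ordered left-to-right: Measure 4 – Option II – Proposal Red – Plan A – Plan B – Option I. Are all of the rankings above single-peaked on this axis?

yes

Axis positions: Measure 4=1, Option II=2, Proposal Red=3, Plan A=4, Plan B=5, Option I=6.
Group 1 (peak Option I at position 6): ranking walks positions 6-5-4-3-2-1, expanding outward from the peak — single-peaked.
Group 2 (peak Measure 4 at position 1): ranking walks positions 1-2-3-4-5-6, expanding outward from the peak — single-peaked.
Group 3 (peak Plan B at position 5): ranking walks positions 5-4-6-3-2-1, expanding outward from the peak — single-peaked.
Group 4 (peak Option II at position 2): ranking walks positions 2-1-3-4-5-6, expanding outward from the peak — single-peaked.
Group 5 (peak Plan A at position 4): ranking walks positions 4-5-3-2-6-1, expanding outward from the peak — single-peaked.
Every ranking is single-peaked on this axis.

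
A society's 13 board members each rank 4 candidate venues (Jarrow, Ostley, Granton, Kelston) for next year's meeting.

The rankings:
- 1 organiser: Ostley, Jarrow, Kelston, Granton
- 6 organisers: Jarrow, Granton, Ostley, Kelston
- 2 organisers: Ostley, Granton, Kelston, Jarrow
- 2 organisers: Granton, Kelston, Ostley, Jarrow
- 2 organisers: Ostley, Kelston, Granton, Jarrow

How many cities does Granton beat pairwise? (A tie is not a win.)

2

Granton against each rival (13 organisers):
Granton vs Jarrow: Granton is ranked higher on 2+2+2 = 6 ballots, Jarrow on 7. Jarrow wins 7–6.
Granton vs Ostley: Granton wins 8–5.
Granton vs Kelston: 6+2+2 = 10 for Granton, 3 for Kelston — Granton by 10–3.
Granton beats Ostley, Kelston; loses to Jarrow — 2 pairwise wins.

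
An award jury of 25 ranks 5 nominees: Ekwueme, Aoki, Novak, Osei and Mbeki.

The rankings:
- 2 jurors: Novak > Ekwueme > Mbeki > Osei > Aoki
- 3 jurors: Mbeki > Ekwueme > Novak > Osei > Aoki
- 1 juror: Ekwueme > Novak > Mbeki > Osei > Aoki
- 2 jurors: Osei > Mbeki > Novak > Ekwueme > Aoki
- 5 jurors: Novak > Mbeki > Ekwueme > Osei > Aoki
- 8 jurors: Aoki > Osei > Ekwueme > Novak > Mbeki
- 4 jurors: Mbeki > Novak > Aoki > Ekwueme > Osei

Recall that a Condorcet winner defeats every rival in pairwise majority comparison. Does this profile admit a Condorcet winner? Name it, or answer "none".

Novak

Pairwise majorities:
Ekwueme vs Aoki: Ekwueme, 13–12.
Ekwueme vs Novak: Ekwueme is ranked higher on 3+1+8 = 12 ballots, Novak on 13. Novak wins 13–12.
Ekwueme vs Osei: Ekwueme, 15–10.
Ekwueme vs Mbeki: Mbeki, 14–11.
Aoki vs Novak: Novak wins 17–8.
Aoki vs Osei: Osei wins 13–12.
Aoki vs Mbeki: 8 for Aoki, 17 for Mbeki — Mbeki by 17–8.
Novak vs Osei: Novak, 15–10.
Novak vs Mbeki: Novak is ranked higher on 2+1+5+8 = 16 ballots, Mbeki on 9. Novak wins 16–9.
Osei vs Mbeki: Osei preferred on 2+8 = 10 ballots; Mbeki wins 15–10.
Only Novak has no losses; Novak is the Condorcet winner.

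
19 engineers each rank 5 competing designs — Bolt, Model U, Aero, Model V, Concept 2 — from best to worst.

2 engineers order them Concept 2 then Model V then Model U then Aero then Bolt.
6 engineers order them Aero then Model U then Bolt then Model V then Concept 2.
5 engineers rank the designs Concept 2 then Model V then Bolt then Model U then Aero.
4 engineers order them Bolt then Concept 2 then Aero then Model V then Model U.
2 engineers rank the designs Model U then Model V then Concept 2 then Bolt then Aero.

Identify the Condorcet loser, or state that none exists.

none

Pairwise majorities:
Bolt vs Model U: Model U wins 10–9.
Bolt–Aero: Bolt 11–8.
Bolt vs Model V: Bolt is ranked higher on 6+4 = 10 ballots, Model V on 9. Bolt wins 10–9.
Bolt vs Concept 2: Bolt, 10–9.
Model U vs Aero: Aero, 10–9.
Model U vs Model V: 6+2 = 8 for Model U, 11 for Model V — Model V by 11–8.
Model U vs Concept 2: Concept 2 wins 11–8.
Aero–Model V: Aero 10–9.
Aero vs Concept 2: Aero is ranked higher on 6 ballots, Concept 2 on 13. Concept 2 wins 13–6.
Model V vs Concept 2: Concept 2 wins 11–8.
Every design wins at least one matchup (Bolt beats Aero; Model U beats Bolt; Aero beats Model U; Model V beats Model U; Concept 2 beats Model U), so there is no Condorcet loser.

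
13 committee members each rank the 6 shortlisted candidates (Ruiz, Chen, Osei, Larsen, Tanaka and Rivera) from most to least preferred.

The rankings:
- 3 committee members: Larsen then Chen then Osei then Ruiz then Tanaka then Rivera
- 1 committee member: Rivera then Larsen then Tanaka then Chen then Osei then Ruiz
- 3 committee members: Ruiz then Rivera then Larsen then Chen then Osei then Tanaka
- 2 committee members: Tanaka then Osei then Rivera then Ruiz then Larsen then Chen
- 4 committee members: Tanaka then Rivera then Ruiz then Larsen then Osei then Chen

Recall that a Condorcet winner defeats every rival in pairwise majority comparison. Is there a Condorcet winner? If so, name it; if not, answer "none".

Head-to-head results (13 committee members):
Ruiz vs Chen: Ruiz preferred on 3+2+4 = 9 ballots; Ruiz wins 9–4.
Ruiz vs Osei: Ruiz, 7–6.
Ruiz vs Larsen: 9 to 4, Ruiz.
Ruiz–Tanaka: Tanaka 7–6.
Ruiz vs Rivera: Ruiz preferred on 3+3 = 6 ballots; Rivera wins 7–6.
Chen vs Osei: Chen, 7–6.
Chen vs Larsen: 0 for Chen, 13 for Larsen — Larsen by 13–0.
Chen vs Tanaka: 6 to 7, Tanaka.
Chen–Rivera: Rivera 10–3.
Osei–Larsen: Larsen 11–2.
Osei vs Tanaka: Tanaka, 7–6.
Osei vs Rivera: Rivera wins 8–5.
Larsen vs Tanaka: 3+1+3 = 7 for Larsen, 6 for Tanaka — Larsen by 7–6.
Larsen vs Rivera: Rivera, 10–3.
Tanaka vs Rivera: Tanaka wins 9–4.
No candidate is unbeaten: Ruiz loses to Tanaka; Chen loses to Ruiz; Osei loses to Ruiz; Larsen loses to Ruiz; Tanaka loses to Larsen; Rivera loses to Tanaka. In particular Ruiz > Larsen > Tanaka > Ruiz is a majority cycle — no Condorcet winner exists.

none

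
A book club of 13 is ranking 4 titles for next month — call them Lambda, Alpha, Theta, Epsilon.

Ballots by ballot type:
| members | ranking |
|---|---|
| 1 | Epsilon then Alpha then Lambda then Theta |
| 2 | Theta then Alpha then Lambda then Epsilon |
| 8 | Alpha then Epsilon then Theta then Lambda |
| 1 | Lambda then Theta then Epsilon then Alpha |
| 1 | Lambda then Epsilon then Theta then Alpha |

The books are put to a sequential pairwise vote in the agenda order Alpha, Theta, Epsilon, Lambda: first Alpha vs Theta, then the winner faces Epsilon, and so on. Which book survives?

Alpha

Round 1: Alpha vs Theta — 9–4, Alpha advances.
Round 2: Alpha vs Epsilon — 10–3, Alpha advances.
Round 3: Alpha vs Lambda — 11–2, Alpha advances.
The agenda winner is Alpha.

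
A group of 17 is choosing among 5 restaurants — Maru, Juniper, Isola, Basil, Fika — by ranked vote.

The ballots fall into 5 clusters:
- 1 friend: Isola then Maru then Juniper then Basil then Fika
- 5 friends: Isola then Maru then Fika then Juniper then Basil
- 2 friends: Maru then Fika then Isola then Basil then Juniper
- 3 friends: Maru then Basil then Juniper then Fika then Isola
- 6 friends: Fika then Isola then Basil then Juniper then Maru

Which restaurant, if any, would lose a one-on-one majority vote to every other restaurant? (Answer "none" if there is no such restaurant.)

Juniper

Pairwise majorities:
Maru vs Juniper: Maru, 11–6.
Maru–Isola: Isola 12–5.
Maru vs Basil: 11 to 6, Maru.
Maru–Fika: Maru 11–6.
Juniper vs Isola: Isola, 14–3.
Juniper vs Basil: Juniper preferred on 1+5 = 6 ballots; Basil wins 11–6.
Juniper vs Fika: Fika wins 13–4.
Isola vs Basil: Isola wins 14–3.
Isola vs Fika: Fika wins 11–6.
Basil vs Fika: 1+3 = 4 for Basil, 13 for Fika — Fika by 13–4.
Juniper is beaten in every head-to-head and is the Condorcet loser.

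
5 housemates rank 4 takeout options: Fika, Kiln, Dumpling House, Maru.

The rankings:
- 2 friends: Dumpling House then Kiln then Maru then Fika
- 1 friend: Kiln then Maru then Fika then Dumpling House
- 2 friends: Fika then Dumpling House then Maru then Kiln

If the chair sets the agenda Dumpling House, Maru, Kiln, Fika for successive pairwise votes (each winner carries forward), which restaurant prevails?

Fika

Round 1: Dumpling House vs Maru — 4–1, Dumpling House advances.
Round 2: Dumpling House vs Kiln — 4–1, Dumpling House advances.
Round 3: Dumpling House vs Fika — 2–3, Fika advances.
Fika survives the agenda.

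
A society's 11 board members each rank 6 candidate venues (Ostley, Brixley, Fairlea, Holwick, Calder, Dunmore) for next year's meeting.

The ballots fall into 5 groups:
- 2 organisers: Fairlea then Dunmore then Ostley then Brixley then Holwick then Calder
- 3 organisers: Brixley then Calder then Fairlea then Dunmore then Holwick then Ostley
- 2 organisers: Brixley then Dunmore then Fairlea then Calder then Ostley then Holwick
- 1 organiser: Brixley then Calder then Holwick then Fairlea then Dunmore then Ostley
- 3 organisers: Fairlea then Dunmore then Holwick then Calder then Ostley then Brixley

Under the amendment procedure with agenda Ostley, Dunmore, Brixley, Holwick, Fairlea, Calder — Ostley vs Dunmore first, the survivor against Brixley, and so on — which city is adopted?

Brixley

Round 1: Ostley vs Dunmore — 0–11, Dunmore advances.
Round 2: Dunmore vs Brixley — 5–6, Brixley advances.
Round 3: Brixley vs Holwick — 8–3, Brixley advances.
Round 4: Brixley vs Fairlea — 6–5, Brixley advances.
Round 5: Brixley vs Calder — 8–3, Brixley advances.
The agenda winner is Brixley.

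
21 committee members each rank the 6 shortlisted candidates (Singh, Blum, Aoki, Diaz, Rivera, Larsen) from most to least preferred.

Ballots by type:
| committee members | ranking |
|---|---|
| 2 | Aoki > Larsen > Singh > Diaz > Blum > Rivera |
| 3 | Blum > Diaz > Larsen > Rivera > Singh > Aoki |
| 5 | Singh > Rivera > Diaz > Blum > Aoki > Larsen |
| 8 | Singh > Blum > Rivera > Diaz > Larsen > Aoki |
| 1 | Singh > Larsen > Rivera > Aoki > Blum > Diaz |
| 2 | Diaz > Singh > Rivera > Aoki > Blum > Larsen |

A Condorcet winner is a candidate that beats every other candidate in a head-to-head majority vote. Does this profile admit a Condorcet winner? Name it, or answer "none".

Singh

Check each pair by majority over 21 ballots:
Singh–Blum: Singh 18–3.
Singh vs Aoki: Singh, 19–2.
Singh–Diaz: Singh 16–5.
Singh–Rivera: Singh 18–3.
Singh vs Larsen: Singh wins 16–5.
Blum vs Aoki: Blum, 16–5.
Blum vs Diaz: Blum, 12–9.
Blum vs Rivera: Blum wins 13–8.
Blum–Larsen: Blum 18–3.
Aoki vs Diaz: Diaz, 18–3.
Aoki vs Rivera: Rivera wins 19–2.
Aoki–Larsen: Larsen 12–9.
Diaz vs Rivera: Rivera wins 14–7.
Diaz–Larsen: Diaz 18–3.
Rivera–Larsen: Rivera 15–6.
Singh wins every pairwise contest, so Singh is the Condorcet winner.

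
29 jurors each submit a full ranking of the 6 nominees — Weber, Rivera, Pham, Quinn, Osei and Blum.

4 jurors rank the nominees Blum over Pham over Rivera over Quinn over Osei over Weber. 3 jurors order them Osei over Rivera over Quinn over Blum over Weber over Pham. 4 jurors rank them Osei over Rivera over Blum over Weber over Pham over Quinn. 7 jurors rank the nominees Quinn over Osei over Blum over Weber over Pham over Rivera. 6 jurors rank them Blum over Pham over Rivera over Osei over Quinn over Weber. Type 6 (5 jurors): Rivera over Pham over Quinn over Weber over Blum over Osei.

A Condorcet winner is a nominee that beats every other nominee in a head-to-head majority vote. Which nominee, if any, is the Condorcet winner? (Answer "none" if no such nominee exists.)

Pairwise majorities:
Weber vs Rivera: 7 to 22, Rivera.
Weber vs Pham: Weber is ranked higher on 3+4+7 = 14 ballots, Pham on 15. Pham wins 15–14.
Weber vs Quinn: Quinn, 25–4.
Weber vs Osei: 5 for Weber, 24 for Osei — Osei by 24–5.
Weber vs Blum: Weber preferred on 5 ballots; Blum wins 24–5.
Rivera vs Pham: Rivera is ranked higher on 3+4+5 = 12 ballots, Pham on 17. Pham wins 17–12.
Rivera vs Quinn: Rivera, 22–7.
Rivera–Osei: Rivera 15–14.
Rivera vs Blum: Blum, 17–12.
Pham vs Quinn: 4+4+6+5 = 19 for Pham, 10 for Quinn — Pham by 19–10.
Pham vs Osei: 4+6+5 = 15 for Pham, 14 for Osei — Pham by 15–14.
Pham vs Blum: Pham is ranked higher on 5 ballots, Blum on 24. Blum wins 24–5.
Quinn vs Osei: 4+7+5 = 16 for Quinn, 13 for Osei — Quinn by 16–13.
Quinn vs Blum: 3+7+5 = 15 for Quinn, 14 for Blum — Quinn by 15–14.
Osei–Blum: Blum 15–14.
No nominee is unbeaten: Weber loses to Rivera; Rivera loses to Pham; Pham loses to Blum; Quinn loses to Rivera; Osei loses to Rivera; Blum loses to Quinn. In particular Rivera > Quinn > Blum > Rivera is a majority cycle — no Condorcet winner exists.

none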